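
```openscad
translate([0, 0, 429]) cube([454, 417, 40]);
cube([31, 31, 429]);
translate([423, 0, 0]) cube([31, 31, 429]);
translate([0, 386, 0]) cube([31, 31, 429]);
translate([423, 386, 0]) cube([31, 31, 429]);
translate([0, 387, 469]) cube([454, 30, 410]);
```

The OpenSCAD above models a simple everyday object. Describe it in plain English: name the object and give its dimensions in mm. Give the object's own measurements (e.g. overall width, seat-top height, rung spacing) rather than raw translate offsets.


A chair. The seat is a 454×417×40 mm slab with its top at z = 469 mm, on four 31×31 mm corner legs (flush with the seat edges, standing on z = 0). A flat backrest 30 mm thick, 410 mm tall, spans the full seat width and rises from the seat top along its +y edge, rear face flush with the rear of the seat.


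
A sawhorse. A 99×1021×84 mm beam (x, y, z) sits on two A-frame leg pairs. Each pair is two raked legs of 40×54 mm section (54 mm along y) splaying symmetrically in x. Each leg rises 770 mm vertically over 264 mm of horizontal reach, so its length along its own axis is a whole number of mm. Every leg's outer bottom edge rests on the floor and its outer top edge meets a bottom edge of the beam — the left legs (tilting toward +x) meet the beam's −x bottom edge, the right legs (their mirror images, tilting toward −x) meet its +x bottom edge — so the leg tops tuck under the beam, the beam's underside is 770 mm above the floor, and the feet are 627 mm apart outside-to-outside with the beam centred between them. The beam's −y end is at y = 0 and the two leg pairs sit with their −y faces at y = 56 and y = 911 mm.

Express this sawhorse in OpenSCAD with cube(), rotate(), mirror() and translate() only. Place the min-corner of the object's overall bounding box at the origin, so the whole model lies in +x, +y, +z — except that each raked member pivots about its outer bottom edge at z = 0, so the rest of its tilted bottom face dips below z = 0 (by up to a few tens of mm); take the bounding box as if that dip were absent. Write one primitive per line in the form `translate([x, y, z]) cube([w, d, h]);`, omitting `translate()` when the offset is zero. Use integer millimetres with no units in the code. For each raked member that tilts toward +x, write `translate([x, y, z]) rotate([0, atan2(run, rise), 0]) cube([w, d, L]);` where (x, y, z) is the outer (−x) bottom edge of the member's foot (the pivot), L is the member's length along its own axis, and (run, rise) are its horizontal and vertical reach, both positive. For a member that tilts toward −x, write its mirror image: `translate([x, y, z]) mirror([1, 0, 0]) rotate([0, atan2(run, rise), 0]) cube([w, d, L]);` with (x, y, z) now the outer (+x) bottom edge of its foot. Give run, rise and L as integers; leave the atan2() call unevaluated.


translate([264, 0, 770]) cube([99, 1021, 84]);
translate([0, 56, 0]) rotate([0, atan2(264, 770), 0]) cube([40, 54, 814]);
translate([627, 56, 0]) mirror([1, 0, 0]) rotate([0, atan2(264, 770), 0]) cube([40, 54, 814]);
translate([0, 911, 0]) rotate([0, atan2(264, 770), 0]) cube([40, 54, 814]);
translate([627, 911, 0]) mirror([1, 0, 0]) rotate([0, atan2(264, 770), 0]) cube([40, 54, 814]);


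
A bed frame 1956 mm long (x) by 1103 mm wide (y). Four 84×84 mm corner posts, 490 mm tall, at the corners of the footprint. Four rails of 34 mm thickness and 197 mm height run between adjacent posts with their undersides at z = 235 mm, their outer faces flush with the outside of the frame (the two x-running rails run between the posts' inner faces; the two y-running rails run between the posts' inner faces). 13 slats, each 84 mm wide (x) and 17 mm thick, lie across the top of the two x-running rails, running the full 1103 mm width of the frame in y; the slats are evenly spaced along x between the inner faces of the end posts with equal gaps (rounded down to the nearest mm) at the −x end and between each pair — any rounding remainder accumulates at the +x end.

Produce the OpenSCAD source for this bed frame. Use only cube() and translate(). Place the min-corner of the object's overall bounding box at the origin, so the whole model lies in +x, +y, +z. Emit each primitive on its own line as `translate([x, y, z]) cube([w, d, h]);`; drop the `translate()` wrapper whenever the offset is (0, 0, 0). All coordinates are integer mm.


cube([84, 84, 490]);
translate([0, 1019, 0]) cube([84, 84, 490]);
translate([1872, 0, 0]) cube([84, 84, 490]);
translate([1872, 1019, 0]) cube([84, 84, 490]);
translate([84, 0, 235]) cube([1788, 34, 197]);
translate([84, 1069, 235]) cube([1788, 34, 197]);
translate([0, 84, 235]) cube([34, 935, 197]);
translate([1922, 84, 235]) cube([34, 935, 197]);
translate([133, 0, 432]) cube([84, 1103, 17]);
translate([266, 0, 432]) cube([84, 1103, 17]);
translate([399, 0, 432]) cube([84, 1103, 17]);
translate([532, 0, 432]) cube([84, 1103, 17]);
translate([665, 0, 432]) cube([84, 1103, 17]);
translate([798, 0, 432]) cube([84, 1103, 17]);
translate([931, 0, 432]) cube([84, 1103, 17]);
translate([1064, 0, 432]) cube([84, 1103, 17]);
translate([1197, 0, 432]) cube([84, 1103, 17]);
translate([1330, 0, 432]) cube([84, 1103, 17]);
translate([1463, 0, 432]) cube([84, 1103, 17]);
translate([1596, 0, 432]) cube([84, 1103, 17]);
translate([1729, 0, 432]) cube([84, 1103, 17]);


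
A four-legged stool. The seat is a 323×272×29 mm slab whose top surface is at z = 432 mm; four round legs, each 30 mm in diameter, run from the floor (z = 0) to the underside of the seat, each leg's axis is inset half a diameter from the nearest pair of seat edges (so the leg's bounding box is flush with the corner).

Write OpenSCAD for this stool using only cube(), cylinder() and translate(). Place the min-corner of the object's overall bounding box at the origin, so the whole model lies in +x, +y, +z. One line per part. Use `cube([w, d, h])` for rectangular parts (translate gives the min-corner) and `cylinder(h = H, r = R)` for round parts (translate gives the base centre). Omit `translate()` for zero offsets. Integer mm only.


translate([0, 0, 403]) cube([323, 272, 29]);
translate([15, 15, 0]) cylinder(h = 403, r = 15);
translate([308, 15, 0]) cylinder(h = 403, r = 15);
translate([15, 257, 0]) cylinder(h = 403, r = 15);
translate([308, 257, 0]) cylinder(h = 403, r = 15);


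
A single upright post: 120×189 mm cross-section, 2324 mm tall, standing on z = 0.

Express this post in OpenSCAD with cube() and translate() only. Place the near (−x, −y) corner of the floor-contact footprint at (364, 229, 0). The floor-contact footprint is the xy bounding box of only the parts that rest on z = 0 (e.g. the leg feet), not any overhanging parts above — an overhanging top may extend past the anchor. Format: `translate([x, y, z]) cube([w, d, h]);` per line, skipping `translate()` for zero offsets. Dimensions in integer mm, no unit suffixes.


translate([364, 229, 0]) cube([120, 189, 2324]);


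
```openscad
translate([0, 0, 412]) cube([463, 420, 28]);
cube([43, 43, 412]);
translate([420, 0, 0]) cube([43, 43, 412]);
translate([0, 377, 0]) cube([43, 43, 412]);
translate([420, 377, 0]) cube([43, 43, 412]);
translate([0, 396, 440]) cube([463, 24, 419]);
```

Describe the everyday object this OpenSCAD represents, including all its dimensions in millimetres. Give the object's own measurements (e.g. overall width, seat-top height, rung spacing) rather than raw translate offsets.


A chair. The seat is a 463×420×28 mm slab with its top at z = 440 mm, on four 43×43 mm corner legs (flush with the seat edges, standing on z = 0). A flat backrest 24 mm thick, 419 mm tall, spans the full seat width and rises from the seat top along its +y edge, rear face flush with the rear of the seat.


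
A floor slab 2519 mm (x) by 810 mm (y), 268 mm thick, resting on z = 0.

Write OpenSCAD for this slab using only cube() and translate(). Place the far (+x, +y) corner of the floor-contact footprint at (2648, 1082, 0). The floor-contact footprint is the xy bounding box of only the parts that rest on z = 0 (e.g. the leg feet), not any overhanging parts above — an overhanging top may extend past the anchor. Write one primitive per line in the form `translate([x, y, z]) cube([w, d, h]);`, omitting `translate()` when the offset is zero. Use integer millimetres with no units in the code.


translate([129, 272, 0]) cube([2519, 810, 268]);


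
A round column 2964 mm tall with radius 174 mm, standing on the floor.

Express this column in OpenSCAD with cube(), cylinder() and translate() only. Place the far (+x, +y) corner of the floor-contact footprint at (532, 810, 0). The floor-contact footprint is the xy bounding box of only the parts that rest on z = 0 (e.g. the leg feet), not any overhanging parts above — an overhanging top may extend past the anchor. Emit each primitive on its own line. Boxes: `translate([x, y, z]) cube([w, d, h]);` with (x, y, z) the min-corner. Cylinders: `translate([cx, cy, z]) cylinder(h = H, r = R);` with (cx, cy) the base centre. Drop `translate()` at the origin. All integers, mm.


translate([358, 636, 0]) cylinder(h = 2964, r = 174);


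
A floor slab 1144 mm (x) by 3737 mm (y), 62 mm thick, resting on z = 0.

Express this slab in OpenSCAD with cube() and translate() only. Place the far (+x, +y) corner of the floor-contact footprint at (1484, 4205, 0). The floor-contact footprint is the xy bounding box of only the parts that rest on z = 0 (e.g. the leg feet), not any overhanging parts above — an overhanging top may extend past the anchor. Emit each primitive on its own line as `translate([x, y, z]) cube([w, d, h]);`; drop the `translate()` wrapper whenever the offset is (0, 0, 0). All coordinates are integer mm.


translate([340, 468, 0]) cube([1144, 3737, 62]);


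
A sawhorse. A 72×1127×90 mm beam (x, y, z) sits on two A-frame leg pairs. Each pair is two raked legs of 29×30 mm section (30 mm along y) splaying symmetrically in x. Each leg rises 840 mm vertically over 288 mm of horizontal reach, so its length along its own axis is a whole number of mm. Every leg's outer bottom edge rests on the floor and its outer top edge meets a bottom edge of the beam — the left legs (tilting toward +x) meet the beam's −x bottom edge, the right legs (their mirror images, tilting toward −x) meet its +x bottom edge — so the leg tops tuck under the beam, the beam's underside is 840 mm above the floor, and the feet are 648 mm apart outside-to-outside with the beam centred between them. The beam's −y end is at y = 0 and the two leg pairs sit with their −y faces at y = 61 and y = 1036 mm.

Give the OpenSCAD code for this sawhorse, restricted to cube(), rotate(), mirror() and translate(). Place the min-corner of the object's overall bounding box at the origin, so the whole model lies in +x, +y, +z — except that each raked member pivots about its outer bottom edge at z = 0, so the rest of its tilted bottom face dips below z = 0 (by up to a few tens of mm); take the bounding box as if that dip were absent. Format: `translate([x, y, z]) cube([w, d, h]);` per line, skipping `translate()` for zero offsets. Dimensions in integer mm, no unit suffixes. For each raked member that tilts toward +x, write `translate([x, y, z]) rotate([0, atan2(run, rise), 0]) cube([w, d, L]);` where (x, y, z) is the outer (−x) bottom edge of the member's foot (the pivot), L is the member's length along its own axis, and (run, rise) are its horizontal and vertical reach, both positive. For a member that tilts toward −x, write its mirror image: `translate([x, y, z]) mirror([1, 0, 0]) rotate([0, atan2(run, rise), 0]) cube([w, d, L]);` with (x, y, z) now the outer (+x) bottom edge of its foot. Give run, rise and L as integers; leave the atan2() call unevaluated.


// leg length = √(288² + 840²) = 888
// right-leg outer foot x = 2·288 + 72 = 648
// beam min-corner = (288, 0, 840)
translate([288, 0, 840]) cube([72, 1127, 90]);
translate([0, 61, 0]) rotate([0, atan2(288, 840), 0]) cube([29, 30, 888]);
translate([648, 61, 0]) mirror([1, 0, 0]) rotate([0, atan2(288, 840), 0]) cube([29, 30, 888]);
translate([0, 1036, 0]) rotate([0, atan2(288, 840), 0]) cube([29, 30, 888]);
translate([648, 1036, 0]) mirror([1, 0, 0]) rotate([0, atan2(288, 840), 0]) cube([29, 30, 888]);


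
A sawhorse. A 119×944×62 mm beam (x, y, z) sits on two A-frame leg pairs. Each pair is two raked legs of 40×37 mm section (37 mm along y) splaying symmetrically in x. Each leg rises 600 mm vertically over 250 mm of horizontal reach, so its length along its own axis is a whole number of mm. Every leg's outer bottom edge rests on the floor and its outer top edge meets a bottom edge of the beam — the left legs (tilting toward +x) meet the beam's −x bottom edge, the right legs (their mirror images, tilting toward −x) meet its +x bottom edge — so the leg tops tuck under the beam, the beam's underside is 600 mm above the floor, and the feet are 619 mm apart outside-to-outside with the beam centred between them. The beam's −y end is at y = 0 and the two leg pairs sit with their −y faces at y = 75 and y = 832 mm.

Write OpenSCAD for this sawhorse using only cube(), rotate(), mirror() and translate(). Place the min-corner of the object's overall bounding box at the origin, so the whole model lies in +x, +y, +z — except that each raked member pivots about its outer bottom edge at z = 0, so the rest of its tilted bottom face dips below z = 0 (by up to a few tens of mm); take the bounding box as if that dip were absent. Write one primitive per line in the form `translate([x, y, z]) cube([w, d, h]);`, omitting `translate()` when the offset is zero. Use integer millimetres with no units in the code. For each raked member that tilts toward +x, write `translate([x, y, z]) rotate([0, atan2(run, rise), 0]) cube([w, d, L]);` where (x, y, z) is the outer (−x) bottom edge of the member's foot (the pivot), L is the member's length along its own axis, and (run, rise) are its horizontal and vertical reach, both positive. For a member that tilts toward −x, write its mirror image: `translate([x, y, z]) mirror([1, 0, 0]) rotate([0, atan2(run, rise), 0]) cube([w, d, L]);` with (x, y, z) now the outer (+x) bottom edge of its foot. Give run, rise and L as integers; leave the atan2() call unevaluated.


translate([250, 0, 600]) cube([119, 944, 62]);
translate([0, 75, 0]) rotate([0, atan2(250, 600), 0]) cube([40, 37, 650]);
translate([619, 75, 0]) mirror([1, 0, 0]) rotate([0, atan2(250, 600), 0]) cube([40, 37, 650]);
translate([0, 832, 0]) rotate([0, atan2(250, 600), 0]) cube([40, 37, 650]);
translate([619, 832, 0]) mirror([1, 0, 0]) rotate([0, atan2(250, 600), 0]) cube([40, 37, 650]);


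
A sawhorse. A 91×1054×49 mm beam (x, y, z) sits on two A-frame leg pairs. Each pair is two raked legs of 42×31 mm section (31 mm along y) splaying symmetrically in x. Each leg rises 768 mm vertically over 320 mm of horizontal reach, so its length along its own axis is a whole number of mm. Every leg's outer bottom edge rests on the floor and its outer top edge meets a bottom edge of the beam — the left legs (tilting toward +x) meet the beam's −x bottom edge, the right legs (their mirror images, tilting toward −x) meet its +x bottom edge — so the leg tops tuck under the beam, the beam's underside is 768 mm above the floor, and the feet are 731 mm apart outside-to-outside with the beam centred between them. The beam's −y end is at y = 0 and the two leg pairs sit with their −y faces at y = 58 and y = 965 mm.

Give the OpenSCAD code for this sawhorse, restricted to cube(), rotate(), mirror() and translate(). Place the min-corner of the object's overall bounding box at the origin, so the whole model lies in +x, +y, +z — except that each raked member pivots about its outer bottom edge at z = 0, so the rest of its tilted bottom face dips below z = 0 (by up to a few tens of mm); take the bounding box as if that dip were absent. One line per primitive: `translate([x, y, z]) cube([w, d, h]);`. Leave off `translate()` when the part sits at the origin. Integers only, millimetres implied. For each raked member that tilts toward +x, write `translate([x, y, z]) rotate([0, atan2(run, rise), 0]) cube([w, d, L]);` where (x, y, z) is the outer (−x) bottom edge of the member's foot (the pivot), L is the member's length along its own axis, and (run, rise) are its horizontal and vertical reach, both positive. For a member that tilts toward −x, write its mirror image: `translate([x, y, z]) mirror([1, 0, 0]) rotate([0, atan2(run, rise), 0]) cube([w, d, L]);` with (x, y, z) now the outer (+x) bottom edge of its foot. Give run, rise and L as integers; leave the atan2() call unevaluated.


translate([320, 0, 768]) cube([91, 1054, 49]);
translate([0, 58, 0]) rotate([0, atan2(320, 768), 0]) cube([42, 31, 832]);
translate([731, 58, 0]) mirror([1, 0, 0]) rotate([0, atan2(320, 768), 0]) cube([42, 31, 832]);
translate([0, 965, 0]) rotate([0, atan2(320, 768), 0]) cube([42, 31, 832]);
translate([731, 965, 0]) mirror([1, 0, 0]) rotate([0, atan2(320, 768), 0]) cube([42, 31, 832]);


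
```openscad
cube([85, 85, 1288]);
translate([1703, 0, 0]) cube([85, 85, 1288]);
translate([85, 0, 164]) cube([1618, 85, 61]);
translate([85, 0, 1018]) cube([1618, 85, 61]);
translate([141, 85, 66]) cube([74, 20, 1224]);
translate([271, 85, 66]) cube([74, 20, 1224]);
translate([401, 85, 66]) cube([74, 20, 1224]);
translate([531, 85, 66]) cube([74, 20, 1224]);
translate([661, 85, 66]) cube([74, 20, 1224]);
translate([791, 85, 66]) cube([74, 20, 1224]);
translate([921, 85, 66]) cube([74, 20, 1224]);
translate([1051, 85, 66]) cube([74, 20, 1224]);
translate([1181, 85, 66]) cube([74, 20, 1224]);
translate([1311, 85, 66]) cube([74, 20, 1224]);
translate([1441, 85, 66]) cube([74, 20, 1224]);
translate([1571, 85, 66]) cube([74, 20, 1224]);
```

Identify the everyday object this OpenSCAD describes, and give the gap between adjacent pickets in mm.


A fence section. The picket gap is 56 mm.

Two posts, two rails, 12 pickets — a fence section. Span 1618 mm holds 12 pickets of 74 mm with 13 equal gaps: ⌊(1618 − 12·74) / 13⌋ = 56 mm.


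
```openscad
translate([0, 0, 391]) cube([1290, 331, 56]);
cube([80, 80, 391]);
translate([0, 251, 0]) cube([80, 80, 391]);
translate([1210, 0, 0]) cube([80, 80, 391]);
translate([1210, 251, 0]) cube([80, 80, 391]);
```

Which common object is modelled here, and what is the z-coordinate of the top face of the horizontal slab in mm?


A bench. The seat-top height is 447 mm.

A long slab on four corner posts — a bench. The slab sits at z = 391 with thickness 56, so the top is 391 + 56 = 447 mm.


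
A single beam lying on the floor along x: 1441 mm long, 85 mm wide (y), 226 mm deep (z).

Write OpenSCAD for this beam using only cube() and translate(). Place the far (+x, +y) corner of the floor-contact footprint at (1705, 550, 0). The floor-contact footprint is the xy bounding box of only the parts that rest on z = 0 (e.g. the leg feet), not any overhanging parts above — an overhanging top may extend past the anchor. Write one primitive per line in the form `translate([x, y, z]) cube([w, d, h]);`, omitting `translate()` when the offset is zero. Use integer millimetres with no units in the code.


translate([264, 465, 0]) cube([1441, 85, 226]);


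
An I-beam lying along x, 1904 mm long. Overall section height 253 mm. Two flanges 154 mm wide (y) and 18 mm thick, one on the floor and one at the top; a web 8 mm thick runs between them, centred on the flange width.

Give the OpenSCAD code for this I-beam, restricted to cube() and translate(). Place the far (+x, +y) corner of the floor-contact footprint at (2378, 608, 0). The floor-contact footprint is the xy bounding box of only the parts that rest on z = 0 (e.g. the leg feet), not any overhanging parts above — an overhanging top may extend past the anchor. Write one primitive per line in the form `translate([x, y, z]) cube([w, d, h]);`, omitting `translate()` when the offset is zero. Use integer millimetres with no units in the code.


translate([474, 454, 0]) cube([1904, 154, 18]);
translate([474, 527, 18]) cube([1904, 8, 217]);
translate([474, 454, 235]) cube([1904, 154, 18]);


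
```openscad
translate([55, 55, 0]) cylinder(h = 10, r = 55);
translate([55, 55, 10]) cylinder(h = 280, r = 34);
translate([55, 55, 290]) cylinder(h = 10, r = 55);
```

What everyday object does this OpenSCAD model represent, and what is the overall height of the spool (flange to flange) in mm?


A spool. The overall height is 300 mm.

Three coaxial cylinders, large–small–large — a spool. Two 10 mm flanges and a 280 mm core give 10 + 280 + 10 = 300 mm.


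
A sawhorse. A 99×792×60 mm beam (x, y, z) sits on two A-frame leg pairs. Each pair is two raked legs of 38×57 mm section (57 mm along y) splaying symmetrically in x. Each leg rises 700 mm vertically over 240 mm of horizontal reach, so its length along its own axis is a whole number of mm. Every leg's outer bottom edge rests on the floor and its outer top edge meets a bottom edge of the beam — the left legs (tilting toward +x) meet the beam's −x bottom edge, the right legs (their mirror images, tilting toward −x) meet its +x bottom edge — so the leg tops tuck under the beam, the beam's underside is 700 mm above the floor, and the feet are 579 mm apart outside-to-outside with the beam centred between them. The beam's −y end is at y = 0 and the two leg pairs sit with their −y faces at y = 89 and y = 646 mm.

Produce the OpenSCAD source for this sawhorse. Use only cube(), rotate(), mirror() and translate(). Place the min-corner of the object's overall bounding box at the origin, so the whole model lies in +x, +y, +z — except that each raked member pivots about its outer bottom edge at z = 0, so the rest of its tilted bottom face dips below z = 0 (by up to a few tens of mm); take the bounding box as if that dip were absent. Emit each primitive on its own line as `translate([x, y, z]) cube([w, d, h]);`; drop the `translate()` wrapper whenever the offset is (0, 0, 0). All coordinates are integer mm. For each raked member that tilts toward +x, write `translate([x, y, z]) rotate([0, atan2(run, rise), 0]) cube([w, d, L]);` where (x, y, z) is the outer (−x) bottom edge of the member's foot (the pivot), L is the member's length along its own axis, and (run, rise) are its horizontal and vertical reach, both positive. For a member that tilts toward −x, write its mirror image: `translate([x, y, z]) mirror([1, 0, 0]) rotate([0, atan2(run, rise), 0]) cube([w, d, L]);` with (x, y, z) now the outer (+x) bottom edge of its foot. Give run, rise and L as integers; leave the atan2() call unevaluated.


translate([240, 0, 700]) cube([99, 792, 60]);
translate([0, 89, 0]) rotate([0, atan2(240, 700), 0]) cube([38, 57, 740]);
translate([579, 89, 0]) mirror([1, 0, 0]) rotate([0, atan2(240, 700), 0]) cube([38, 57, 740]);
translate([0, 646, 0]) rotate([0, atan2(240, 700), 0]) cube([38, 57, 740]);
translate([579, 646, 0]) mirror([1, 0, 0]) rotate([0, atan2(240, 700), 0]) cube([38, 57, 740]);


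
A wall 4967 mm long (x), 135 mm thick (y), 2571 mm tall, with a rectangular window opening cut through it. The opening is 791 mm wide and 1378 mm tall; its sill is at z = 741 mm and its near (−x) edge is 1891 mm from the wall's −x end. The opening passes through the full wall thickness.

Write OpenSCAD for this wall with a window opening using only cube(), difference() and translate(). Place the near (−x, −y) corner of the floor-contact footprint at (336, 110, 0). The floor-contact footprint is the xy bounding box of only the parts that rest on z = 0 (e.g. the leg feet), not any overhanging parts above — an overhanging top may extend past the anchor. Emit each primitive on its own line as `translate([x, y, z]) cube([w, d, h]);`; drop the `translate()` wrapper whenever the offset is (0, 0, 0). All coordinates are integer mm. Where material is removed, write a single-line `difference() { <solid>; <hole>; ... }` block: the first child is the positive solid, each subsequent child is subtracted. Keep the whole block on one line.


difference() { translate([336, 110, 0]) cube([4967, 135, 2571]); translate([2227, 110, 741]) cube([791, 135, 1378]); }


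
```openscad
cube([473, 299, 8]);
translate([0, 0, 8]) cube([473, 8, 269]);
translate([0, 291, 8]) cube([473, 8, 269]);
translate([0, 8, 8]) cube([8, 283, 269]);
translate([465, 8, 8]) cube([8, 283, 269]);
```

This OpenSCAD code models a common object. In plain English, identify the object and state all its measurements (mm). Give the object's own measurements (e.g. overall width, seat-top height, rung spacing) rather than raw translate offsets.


An open-topped rectangular box: outside dimensions 473×299×277 mm, with a uniform wall and base thickness of 8 mm. The base is a full 473×299 slab on the floor; four walls sit on top of the base. The front and back walls (the −y and +y sides) span the full width; the two side walls fit between them.


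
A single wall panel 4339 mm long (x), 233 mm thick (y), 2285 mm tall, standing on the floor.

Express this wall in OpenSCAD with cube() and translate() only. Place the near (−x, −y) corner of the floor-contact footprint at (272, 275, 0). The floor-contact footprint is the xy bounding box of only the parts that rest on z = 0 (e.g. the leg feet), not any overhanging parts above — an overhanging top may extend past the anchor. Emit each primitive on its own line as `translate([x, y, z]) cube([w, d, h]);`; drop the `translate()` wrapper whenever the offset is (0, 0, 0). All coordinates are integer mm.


translate([272, 275, 0]) cube([4339, 233, 2285]);


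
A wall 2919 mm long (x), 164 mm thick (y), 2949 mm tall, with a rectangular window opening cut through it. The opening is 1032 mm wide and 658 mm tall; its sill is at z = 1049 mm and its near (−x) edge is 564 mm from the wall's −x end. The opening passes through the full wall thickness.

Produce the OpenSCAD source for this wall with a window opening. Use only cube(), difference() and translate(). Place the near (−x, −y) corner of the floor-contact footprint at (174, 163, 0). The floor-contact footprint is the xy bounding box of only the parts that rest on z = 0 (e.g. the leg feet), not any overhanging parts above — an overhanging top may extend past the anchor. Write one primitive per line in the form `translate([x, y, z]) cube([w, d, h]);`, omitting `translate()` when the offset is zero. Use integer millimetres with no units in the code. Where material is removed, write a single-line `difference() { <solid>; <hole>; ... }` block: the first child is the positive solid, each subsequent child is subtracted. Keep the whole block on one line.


difference() { translate([174, 163, 0]) cube([2919, 164, 2949]); translate([738, 163, 1049]) cube([1032, 164, 658]); }


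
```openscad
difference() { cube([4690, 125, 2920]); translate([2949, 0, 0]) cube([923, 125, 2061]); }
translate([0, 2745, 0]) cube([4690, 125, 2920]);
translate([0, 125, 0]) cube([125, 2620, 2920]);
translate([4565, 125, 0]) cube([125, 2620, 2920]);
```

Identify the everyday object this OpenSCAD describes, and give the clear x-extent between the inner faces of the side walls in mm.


A single room. The interior width is 4440 mm.

Four walls enclosing a rectangle with a door in the front wall — a room. Outside width 4690 minus two 125 mm walls gives 4440 mm.


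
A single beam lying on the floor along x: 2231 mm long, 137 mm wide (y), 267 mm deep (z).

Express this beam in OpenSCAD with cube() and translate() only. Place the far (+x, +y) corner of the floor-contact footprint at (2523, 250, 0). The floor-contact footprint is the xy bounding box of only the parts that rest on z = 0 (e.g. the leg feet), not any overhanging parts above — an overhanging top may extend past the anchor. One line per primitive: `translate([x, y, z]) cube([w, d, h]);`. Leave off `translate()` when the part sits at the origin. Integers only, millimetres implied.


translate([292, 113, 0]) cube([2231, 137, 267]);


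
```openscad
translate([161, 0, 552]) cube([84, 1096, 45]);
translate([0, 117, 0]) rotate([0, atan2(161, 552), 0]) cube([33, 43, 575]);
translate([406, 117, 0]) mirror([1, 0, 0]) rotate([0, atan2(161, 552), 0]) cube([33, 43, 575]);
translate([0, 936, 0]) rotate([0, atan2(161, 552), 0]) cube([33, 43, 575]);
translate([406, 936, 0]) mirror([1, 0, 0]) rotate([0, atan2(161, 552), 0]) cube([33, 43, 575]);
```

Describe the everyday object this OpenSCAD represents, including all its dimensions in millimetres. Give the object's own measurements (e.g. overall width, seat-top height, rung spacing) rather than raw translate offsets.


A sawhorse. A 84×1096×45 mm beam (x, y, z) sits on two A-frame leg pairs. Each pair is two raked legs of 33×43 mm section (43 mm along y) splaying symmetrically in x. Each leg rises 552 mm vertically over 161 mm of horizontal reach and is 575 mm long along its own axis. Every leg's outer bottom edge rests on the floor and its outer top edge meets a bottom edge of the beam — the left legs (tilting toward +x) meet the beam's −x bottom edge, the right legs (their mirror images, tilting toward −x) meet its +x bottom edge — so the leg tops tuck under the beam, the beam's underside is 552 mm above the floor, and the feet are 406 mm apart outside-to-outside with the beam centred between them. The two leg pairs are set in 117 mm from either end of the beam.


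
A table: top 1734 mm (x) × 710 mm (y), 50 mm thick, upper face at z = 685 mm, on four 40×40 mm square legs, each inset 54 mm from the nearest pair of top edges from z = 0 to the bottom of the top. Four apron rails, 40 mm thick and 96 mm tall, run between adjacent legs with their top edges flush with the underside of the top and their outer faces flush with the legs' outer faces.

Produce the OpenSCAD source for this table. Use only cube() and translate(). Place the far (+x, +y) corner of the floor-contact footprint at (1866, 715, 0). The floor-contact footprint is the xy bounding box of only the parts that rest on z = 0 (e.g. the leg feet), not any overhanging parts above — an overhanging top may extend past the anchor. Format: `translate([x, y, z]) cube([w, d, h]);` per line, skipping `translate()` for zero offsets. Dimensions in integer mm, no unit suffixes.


translate([186, 59, 635]) cube([1734, 710, 50]);
translate([240, 113, 0]) cube([40, 40, 635]);
translate([1826, 113, 0]) cube([40, 40, 635]);
translate([240, 675, 0]) cube([40, 40, 635]);
translate([1826, 675, 0]) cube([40, 40, 635]);
translate([280, 113, 539]) cube([1546, 40, 96]);
translate([280, 675, 539]) cube([1546, 40, 96]);
translate([240, 153, 539]) cube([40, 522, 96]);
translate([1826, 153, 539]) cube([40, 522, 96]);


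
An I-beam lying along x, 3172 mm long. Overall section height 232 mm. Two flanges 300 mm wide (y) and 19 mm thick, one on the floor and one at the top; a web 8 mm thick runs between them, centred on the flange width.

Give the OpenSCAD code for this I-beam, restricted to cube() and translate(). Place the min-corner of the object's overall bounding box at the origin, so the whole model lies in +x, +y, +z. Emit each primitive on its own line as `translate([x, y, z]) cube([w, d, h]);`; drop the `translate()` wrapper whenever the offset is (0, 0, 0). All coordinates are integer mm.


cube([3172, 300, 19]);
translate([0, 146, 19]) cube([3172, 8, 194]);
translate([0, 0, 213]) cube([3172, 300, 19]);


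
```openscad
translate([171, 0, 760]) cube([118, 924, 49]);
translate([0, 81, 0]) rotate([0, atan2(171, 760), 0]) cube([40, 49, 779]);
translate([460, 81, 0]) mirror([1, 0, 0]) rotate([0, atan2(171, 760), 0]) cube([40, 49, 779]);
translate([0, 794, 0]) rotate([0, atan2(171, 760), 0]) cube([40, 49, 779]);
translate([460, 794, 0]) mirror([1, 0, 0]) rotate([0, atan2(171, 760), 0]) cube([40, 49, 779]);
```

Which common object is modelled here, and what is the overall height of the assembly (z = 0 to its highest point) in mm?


A sawhorse. The overall height is 809 mm.

A beam across two mirrored pairs of raked legs — a sawhorse. The beam's underside is at z = 760 (matching the legs' vertical rise in atan2(171, 760)) and the beam is 49 mm tall, so its top is at 760 + 49 = 809 mm. The raked legs top out at the beam's underside, so that is the highest point.


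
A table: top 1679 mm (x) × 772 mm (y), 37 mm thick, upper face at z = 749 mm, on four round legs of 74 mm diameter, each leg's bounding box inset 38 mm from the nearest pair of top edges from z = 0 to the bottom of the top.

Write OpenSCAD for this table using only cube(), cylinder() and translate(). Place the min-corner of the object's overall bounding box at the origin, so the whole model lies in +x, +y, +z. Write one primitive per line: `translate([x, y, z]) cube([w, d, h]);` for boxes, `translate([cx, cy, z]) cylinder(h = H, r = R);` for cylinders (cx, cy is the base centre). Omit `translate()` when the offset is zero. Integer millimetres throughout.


translate([0, 0, 712]) cube([1679, 772, 37]);
translate([75, 75, 0]) cylinder(h = 712, r = 37);
translate([1604, 75, 0]) cylinder(h = 712, r = 37);
translate([75, 697, 0]) cylinder(h = 712, r = 37);
translate([1604, 697, 0]) cylinder(h = 712, r = 37);


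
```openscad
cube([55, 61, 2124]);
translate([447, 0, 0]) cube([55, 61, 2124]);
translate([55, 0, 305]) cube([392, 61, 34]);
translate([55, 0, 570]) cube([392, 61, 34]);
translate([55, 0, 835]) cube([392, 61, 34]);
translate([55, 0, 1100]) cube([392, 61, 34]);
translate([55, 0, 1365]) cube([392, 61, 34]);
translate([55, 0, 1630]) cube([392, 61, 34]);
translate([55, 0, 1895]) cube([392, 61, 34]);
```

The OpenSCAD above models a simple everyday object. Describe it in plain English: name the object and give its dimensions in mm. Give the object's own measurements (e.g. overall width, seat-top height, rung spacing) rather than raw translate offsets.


A straight ladder. Two 55×61 mm vertical rails, 2124 mm tall, stand 502 mm apart (outside-to-outside) with their front faces coplanar on the −y side. 7 rungs, each 61 mm deep and 34 mm tall, span between the inner faces of the rails, front faces flush with the rails. The lowest rung's underside is at z = 305 mm and rungs are spaced 265 mm apart (underside to underside).


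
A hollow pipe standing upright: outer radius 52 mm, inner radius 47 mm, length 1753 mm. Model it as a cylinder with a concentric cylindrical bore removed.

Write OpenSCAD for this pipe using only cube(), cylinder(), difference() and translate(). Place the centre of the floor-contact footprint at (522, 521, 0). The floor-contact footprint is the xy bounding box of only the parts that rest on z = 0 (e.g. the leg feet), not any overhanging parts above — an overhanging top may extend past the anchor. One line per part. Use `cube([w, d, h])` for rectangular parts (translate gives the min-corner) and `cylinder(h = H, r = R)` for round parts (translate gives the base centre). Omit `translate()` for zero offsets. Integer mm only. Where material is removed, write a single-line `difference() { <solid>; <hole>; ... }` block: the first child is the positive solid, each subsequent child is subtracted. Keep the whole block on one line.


difference() { translate([522, 521, 0]) cylinder(h = 1753, r = 52); translate([522, 521, 0]) cylinder(h = 1753, r = 47); }


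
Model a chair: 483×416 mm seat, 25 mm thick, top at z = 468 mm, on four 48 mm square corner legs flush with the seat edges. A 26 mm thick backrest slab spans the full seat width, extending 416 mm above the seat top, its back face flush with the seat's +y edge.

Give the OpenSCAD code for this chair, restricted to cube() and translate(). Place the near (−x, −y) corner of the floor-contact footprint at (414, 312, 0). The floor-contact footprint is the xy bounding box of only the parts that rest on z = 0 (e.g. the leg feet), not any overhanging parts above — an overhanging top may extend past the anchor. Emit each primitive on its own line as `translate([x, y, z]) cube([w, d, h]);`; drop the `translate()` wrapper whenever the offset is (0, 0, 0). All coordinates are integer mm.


translate([414, 312, 443]) cube([483, 416, 25]);
translate([414, 312, 0]) cube([48, 48, 443]);
translate([849, 312, 0]) cube([48, 48, 443]);
translate([414, 680, 0]) cube([48, 48, 443]);
translate([849, 680, 0]) cube([48, 48, 443]);
translate([414, 702, 468]) cube([483, 26, 416]);


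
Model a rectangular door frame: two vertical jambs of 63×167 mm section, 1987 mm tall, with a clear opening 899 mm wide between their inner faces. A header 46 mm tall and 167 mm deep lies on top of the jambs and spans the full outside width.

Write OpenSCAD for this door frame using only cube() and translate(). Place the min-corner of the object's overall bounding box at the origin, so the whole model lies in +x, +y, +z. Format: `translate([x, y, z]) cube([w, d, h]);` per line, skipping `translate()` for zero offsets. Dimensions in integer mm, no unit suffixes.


cube([63, 167, 1987]);
translate([962, 0, 0]) cube([63, 167, 1987]);
translate([0, 0, 1987]) cube([1025, 167, 46]);


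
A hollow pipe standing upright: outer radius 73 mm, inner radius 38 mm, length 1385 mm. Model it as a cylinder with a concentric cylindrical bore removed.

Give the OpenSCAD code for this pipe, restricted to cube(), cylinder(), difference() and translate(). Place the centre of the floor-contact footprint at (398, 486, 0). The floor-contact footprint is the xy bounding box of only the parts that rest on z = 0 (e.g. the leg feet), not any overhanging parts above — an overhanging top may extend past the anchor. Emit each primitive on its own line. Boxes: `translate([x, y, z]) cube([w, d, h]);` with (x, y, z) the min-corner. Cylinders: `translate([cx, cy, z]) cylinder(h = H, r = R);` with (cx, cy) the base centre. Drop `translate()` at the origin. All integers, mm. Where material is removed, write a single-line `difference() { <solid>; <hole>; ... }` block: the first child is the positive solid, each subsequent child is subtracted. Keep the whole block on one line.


difference() { translate([398, 486, 0]) cylinder(h = 1385, r = 73); translate([398, 486, 0]) cylinder(h = 1385, r = 38); }


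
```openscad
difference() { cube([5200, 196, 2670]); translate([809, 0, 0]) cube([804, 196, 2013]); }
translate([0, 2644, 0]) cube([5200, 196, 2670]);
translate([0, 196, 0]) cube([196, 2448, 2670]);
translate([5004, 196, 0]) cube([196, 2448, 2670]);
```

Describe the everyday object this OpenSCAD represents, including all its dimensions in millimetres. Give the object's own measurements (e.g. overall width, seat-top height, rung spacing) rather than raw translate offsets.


A single room: four walls, each 2670 mm tall and 196 mm thick, enclosing an outside footprint 5200×2840 mm (x × y), no floor or roof. The front and back walls (−y and +y sides) run the full x-width; the side walls fit between their inner faces. A door opening 804 mm wide and 2013 mm tall is cut through the front wall from the floor up, its −x edge 809 mm from the wall's −x end.


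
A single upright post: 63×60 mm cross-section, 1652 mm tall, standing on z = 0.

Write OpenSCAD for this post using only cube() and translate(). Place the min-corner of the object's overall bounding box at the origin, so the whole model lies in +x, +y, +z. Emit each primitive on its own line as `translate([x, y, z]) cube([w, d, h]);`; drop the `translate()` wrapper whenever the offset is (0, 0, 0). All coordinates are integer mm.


cube([63, 60, 1652]);


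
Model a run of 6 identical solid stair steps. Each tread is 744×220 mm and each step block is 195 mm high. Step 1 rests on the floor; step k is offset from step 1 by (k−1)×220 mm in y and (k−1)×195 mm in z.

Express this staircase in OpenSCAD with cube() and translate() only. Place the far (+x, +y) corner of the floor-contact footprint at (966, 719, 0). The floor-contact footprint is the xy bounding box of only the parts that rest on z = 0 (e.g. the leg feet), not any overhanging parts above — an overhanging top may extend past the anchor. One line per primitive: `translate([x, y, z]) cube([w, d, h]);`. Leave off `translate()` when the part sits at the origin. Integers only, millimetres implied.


translate([222, 499, 0]) cube([744, 220, 195]);
translate([222, 719, 195]) cube([744, 220, 195]);
translate([222, 939, 390]) cube([744, 220, 195]);
translate([222, 1159, 585]) cube([744, 220, 195]);
translate([222, 1379, 780]) cube([744, 220, 195]);
translate([222, 1599, 975]) cube([744, 220, 195]);
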